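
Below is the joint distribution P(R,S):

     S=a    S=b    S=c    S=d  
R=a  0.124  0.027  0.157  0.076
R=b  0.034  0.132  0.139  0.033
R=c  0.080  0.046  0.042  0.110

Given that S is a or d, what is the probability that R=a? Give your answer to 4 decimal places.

P(S=a) = 0.124 + 0.034 + 0.080 = 0.238.
P(S=d) = 0.076 + 0.033 + 0.110 = 0.219.
P(S ∈ {a, d}) = 0.238 + 0.219 = 0.457; P(R=a, S ∈ {a, d}) = 0.124 + 0.076 = 0.200.
P(R=a | S ∈ {a, d}) = 0.200/0.457 = 0.4376.

0.4376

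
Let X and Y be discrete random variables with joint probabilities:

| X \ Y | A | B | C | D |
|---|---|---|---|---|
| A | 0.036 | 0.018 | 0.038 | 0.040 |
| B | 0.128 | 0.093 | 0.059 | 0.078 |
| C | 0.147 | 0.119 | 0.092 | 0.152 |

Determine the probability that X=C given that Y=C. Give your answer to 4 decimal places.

0.4868

P(Y=C) = 0.038 + 0.059 + 0.092 = 0.189.
P(X=C | Y=C) = 0.092/0.189 = 0.4868.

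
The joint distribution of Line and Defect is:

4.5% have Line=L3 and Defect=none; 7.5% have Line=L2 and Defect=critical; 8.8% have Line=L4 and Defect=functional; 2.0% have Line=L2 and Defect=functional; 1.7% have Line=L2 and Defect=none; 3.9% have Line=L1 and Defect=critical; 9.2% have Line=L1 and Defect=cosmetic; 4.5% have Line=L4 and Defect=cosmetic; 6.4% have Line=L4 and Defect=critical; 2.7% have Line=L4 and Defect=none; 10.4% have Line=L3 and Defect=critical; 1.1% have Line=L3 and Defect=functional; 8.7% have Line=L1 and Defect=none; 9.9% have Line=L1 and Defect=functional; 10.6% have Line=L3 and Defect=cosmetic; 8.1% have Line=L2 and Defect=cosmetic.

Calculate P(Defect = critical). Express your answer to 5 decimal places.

0.28200

P(Defect=critical) = 0.039 + 0.075 + 0.104 + 0.064 = 0.282.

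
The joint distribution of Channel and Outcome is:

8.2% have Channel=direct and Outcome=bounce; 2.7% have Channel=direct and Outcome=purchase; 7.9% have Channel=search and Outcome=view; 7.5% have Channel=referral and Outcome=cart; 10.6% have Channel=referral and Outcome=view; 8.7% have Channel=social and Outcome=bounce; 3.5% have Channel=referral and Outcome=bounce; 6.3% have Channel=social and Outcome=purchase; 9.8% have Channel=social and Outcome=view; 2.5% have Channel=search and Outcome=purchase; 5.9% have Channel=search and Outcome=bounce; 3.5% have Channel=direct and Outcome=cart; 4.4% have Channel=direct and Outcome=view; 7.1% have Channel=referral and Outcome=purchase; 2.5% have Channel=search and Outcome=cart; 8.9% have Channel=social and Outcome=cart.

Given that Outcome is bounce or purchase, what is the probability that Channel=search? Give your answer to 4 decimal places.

0.1871

P(Outcome=bounce) = 0.059 + 0.087 + 0.082 + 0.035 = 0.263.
P(Outcome=purchase) = 0.025 + 0.063 + 0.027 + 0.071 = 0.186.
P(Outcome ∈ {bounce, purchase}) = 0.263 + 0.186 = 0.449; P(Channel=search, Outcome ∈ {bounce, purchase}) = 0.059 + 0.025 = 0.084.
P(Channel=search | Outcome ∈ {bounce, purchase}) = 0.084/0.449 = 0.1871.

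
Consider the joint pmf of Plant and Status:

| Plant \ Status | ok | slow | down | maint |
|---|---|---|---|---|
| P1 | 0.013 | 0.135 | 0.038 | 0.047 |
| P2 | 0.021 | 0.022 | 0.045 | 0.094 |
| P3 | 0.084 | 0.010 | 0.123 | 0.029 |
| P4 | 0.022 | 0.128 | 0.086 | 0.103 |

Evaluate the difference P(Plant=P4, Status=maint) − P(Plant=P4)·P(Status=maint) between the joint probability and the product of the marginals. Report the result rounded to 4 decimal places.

P(Plant=P4) = 0.022 + 0.128 + 0.086 + 0.103 = 0.339.
P(Status=maint) = 0.047 + 0.094 + 0.029 + 0.103 = 0.273.
P(Plant=P4, Status=maint) − P(Plant=P4)P(Status=maint) = 0.103 − 0.339×0.273 = 0.0105.

0.0105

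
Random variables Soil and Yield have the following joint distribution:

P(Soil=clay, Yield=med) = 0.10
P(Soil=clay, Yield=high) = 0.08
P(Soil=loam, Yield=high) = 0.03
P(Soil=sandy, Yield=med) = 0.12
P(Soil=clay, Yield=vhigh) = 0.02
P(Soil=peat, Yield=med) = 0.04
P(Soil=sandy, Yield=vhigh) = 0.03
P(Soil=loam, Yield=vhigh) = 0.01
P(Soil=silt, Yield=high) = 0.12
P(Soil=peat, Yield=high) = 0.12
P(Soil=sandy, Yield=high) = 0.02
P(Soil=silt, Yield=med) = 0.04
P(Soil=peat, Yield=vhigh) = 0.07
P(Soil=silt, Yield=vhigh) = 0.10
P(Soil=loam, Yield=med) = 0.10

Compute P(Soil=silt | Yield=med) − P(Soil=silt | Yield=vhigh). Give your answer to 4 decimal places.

P(Yield=med) = 0.12 + 0.10 + 0.10 + 0.04 + 0.04 = 0.40; P(Soil=silt | Yield=med) = 0.04/0.40 = 0.10000.
P(Yield=vhigh) = 0.03 + 0.01 + 0.02 + 0.10 + 0.07 = 0.23; P(Soil=silt | Yield=vhigh) = 0.10/0.23 = 0.43478.
Difference = -0.3348.

-0.3348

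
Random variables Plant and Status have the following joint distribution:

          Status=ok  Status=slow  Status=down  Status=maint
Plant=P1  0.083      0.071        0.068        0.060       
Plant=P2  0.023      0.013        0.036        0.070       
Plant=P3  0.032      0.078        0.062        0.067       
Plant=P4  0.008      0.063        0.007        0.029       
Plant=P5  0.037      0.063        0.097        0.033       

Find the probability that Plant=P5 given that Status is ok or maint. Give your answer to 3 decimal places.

P(Status=ok) = 0.083 + 0.023 + 0.032 + 0.008 + 0.037 = 0.183.
P(Status=maint) = 0.060 + 0.070 + 0.067 + 0.029 + 0.033 = 0.259.
P(Status ∈ {ok, maint}) = 0.183 + 0.259 = 0.442; P(Plant=P5, Status ∈ {ok, maint}) = 0.037 + 0.033 = 0.070.
P(Plant=P5 | Status ∈ {ok, maint}) = 0.070/0.442 = 0.158.

0.158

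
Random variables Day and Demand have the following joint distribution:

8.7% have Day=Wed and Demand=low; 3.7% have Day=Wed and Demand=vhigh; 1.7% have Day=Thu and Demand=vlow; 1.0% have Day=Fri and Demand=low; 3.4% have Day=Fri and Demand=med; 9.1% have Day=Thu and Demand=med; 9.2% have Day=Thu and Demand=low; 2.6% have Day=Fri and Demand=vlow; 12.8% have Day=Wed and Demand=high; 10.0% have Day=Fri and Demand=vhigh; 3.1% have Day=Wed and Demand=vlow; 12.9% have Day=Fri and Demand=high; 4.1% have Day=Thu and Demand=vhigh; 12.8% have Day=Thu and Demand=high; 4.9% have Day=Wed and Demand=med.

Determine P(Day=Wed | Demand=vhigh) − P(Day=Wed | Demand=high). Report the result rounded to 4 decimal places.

-0.1246

P(Demand=vhigh) = 0.037 + 0.041 + 0.100 = 0.178; P(Day=Wed | Demand=vhigh) = 0.037/0.178 = 0.20787.
P(Demand=high) = 0.128 + 0.128 + 0.129 = 0.385; P(Day=Wed | Demand=high) = 0.128/0.385 = 0.33247.
Difference = -0.1246.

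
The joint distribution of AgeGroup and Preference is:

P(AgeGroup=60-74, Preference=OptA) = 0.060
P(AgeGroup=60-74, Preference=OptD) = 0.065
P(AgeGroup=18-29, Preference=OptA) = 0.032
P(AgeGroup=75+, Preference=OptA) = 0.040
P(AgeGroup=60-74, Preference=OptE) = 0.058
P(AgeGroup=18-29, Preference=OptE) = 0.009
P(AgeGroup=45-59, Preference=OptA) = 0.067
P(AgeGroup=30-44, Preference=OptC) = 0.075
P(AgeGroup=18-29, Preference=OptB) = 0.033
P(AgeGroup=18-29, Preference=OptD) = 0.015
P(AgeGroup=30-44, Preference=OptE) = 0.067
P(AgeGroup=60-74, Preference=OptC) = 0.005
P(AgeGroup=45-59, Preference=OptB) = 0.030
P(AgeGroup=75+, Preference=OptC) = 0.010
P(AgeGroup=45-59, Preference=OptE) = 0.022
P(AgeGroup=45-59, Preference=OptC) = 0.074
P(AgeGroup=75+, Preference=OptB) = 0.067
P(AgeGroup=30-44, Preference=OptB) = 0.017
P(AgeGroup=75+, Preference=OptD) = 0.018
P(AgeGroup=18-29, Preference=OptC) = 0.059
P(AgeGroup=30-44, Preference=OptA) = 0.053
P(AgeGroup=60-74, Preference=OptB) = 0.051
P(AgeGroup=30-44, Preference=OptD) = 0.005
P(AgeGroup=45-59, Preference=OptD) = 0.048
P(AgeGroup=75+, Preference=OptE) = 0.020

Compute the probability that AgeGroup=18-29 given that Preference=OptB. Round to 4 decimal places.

P(Preference=OptB) = 0.033 + 0.017 + 0.030 + 0.051 + 0.067 = 0.198.
P(AgeGroup=18-29 | Preference=OptB) = 0.033/0.198 = 0.1667.

0.1667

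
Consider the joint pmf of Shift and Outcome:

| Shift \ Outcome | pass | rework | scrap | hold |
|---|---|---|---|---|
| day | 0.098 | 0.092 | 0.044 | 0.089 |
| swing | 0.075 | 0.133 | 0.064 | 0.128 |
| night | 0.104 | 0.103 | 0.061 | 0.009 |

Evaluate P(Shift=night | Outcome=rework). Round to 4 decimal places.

0.3140

P(Outcome=rework) = 0.092 + 0.133 + 0.103 = 0.328.
P(Shift=night | Outcome=rework) = 0.103/0.328 = 0.3140.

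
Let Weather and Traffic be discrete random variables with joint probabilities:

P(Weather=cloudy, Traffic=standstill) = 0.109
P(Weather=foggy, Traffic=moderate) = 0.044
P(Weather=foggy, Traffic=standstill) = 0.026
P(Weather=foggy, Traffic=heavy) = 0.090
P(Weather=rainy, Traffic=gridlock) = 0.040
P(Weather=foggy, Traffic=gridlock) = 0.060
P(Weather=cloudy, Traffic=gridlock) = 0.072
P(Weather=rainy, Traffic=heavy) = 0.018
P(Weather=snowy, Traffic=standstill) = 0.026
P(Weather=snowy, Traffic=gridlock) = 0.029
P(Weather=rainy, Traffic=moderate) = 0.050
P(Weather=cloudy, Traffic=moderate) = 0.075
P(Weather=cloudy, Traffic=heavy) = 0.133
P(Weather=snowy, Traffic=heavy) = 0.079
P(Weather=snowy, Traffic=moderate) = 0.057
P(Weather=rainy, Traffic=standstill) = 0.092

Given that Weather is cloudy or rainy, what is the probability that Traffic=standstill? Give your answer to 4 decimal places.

0.3413

P(Weather=cloudy) = 0.075 + 0.133 + 0.072 + 0.109 = 0.389.
P(Weather=rainy) = 0.050 + 0.018 + 0.040 + 0.092 = 0.200.
P(Weather ∈ {cloudy, rainy}) = 0.389 + 0.200 = 0.589; P(Traffic=standstill, Weather ∈ {cloudy, rainy}) = 0.109 + 0.092 = 0.201.
P(Traffic=standstill | Weather ∈ {cloudy, rainy}) = 0.201/0.589 = 0.3413.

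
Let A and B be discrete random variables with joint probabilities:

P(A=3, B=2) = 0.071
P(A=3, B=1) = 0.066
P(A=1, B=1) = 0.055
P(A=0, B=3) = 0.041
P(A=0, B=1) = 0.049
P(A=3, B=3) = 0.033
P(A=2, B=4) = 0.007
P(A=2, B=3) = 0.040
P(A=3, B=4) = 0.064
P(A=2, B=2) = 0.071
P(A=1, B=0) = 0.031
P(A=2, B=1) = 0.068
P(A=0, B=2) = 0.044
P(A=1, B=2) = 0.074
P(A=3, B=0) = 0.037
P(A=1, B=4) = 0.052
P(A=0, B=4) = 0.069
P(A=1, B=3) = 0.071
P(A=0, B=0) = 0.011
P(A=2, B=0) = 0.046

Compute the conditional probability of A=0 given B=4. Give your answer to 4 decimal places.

0.3594

P(B=4) = 0.069 + 0.052 + 0.007 + 0.064 = 0.192.
P(A=0 | B=4) = 0.069/0.192 = 0.3594.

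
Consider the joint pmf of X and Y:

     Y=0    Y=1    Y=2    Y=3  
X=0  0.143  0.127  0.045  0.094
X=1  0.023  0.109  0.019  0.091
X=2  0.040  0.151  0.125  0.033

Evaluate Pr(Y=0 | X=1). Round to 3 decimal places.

P(X=1) = 0.023 + 0.109 + 0.019 + 0.091 = 0.242.
P(Y=0 | X=1) = 0.023/0.242 = 0.095.

0.095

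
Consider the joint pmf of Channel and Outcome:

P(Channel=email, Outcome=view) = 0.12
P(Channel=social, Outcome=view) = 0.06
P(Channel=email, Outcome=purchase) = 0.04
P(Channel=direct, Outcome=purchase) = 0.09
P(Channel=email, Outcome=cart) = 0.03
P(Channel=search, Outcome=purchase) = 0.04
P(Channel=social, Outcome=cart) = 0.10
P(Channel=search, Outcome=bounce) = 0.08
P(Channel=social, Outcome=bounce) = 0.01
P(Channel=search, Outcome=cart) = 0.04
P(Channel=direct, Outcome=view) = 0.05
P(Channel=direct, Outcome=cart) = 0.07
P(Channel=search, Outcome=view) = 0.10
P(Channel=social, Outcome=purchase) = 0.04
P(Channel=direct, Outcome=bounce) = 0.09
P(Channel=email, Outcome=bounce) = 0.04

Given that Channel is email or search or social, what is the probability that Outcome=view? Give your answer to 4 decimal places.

P(Channel=email) = 0.04 + 0.12 + 0.03 + 0.04 = 0.23.
P(Channel=search) = 0.08 + 0.10 + 0.04 + 0.04 = 0.26.
P(Channel=social) = 0.01 + 0.06 + 0.10 + 0.04 = 0.21.
P(Channel ∈ {email, search, social}) = 0.23 + 0.26 + 0.21 = 0.70; P(Outcome=view, Channel ∈ {email, search, social}) = 0.12 + 0.10 + 0.06 = 0.28.
P(Outcome=view | Channel ∈ {email, search, social}) = 0.28/0.70 = 0.4000.

0.4000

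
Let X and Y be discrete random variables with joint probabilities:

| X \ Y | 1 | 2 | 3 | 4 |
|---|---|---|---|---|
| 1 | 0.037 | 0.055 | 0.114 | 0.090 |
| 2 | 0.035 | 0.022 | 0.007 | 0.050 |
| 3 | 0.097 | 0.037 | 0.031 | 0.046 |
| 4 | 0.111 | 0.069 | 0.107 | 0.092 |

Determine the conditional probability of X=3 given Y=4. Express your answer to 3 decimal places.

0.165

P(Y=4) = 0.090 + 0.050 + 0.046 + 0.092 = 0.278.
P(X=3 | Y=4) = 0.046/0.278 = 0.165.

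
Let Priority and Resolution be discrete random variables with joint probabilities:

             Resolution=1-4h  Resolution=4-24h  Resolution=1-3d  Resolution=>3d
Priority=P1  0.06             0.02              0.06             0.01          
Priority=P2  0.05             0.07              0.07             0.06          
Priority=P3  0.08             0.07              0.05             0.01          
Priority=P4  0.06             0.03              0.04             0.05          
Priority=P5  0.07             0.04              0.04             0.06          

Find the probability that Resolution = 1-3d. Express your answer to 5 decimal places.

P(Resolution=1-3d) = 0.06 + 0.07 + 0.05 + 0.04 + 0.04 = 0.26.

0.26000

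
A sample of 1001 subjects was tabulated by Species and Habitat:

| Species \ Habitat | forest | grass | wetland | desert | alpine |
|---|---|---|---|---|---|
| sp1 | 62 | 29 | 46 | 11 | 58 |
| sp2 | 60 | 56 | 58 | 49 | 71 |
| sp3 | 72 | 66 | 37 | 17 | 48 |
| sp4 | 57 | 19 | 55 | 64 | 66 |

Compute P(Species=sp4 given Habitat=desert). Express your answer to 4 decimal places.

Total with Habitat=desert: 11 + 49 + 17 + 64 = 141.
P(Species=sp4 | Habitat=desert) = 64/141 = 0.4539.

0.4539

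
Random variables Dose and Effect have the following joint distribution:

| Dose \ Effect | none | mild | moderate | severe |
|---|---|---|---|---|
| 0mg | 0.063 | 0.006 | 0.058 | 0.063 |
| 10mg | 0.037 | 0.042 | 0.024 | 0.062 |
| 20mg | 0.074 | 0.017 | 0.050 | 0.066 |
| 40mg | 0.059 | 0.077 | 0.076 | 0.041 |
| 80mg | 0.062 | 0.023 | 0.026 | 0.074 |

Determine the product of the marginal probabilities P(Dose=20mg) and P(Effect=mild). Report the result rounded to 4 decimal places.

0.0342

P(Dose=20mg) = 0.074 + 0.017 + 0.050 + 0.066 = 0.207.
P(Effect=mild) = 0.006 + 0.042 + 0.017 + 0.077 + 0.023 = 0.165.
Product: 0.207 × 0.165 = 0.0342.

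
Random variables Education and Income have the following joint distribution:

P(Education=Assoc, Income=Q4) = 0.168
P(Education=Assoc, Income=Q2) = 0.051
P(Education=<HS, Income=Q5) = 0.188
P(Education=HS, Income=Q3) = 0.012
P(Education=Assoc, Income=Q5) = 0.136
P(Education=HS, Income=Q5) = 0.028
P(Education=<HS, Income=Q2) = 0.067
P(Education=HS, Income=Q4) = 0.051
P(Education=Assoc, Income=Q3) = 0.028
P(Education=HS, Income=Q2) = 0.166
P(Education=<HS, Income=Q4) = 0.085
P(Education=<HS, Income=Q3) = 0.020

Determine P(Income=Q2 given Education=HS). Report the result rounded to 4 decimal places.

0.6459

P(Education=HS) = 0.166 + 0.012 + 0.051 + 0.028 = 0.257.
P(Income=Q2 | Education=HS) = 0.166/0.257 = 0.6459.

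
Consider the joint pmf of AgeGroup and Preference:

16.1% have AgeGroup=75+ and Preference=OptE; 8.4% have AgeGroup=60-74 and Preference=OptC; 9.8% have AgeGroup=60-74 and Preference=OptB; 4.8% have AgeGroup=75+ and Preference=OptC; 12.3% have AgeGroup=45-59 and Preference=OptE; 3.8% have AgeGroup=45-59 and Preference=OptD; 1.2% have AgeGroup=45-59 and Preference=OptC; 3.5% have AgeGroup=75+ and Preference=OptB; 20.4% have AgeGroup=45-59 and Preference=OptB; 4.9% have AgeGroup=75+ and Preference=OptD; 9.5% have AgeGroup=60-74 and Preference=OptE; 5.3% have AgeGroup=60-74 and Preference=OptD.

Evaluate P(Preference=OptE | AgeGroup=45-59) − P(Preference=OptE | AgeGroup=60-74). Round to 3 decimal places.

0.038

P(AgeGroup=45-59) = 0.204 + 0.012 + 0.038 + 0.123 = 0.377; P(Preference=OptE | AgeGroup=45-59) = 0.123/0.377 = 0.3263.
P(AgeGroup=60-74) = 0.098 + 0.084 + 0.053 + 0.095 = 0.330; P(Preference=OptE | AgeGroup=60-74) = 0.095/0.330 = 0.2879.
Difference = 0.038.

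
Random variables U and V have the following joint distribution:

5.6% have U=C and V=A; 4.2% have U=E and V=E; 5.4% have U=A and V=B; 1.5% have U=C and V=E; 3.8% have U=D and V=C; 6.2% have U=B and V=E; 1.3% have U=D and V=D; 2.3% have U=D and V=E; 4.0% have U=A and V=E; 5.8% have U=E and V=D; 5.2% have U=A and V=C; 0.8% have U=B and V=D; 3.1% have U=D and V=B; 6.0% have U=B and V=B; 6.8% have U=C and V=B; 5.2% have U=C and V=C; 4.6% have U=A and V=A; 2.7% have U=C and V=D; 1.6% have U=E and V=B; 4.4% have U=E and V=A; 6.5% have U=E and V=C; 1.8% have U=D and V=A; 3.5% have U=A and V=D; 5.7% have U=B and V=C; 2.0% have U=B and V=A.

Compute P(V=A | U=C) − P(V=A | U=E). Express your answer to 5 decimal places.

0.06133

P(U=C) = 0.056 + 0.068 + 0.052 + 0.027 + 0.015 = 0.218; P(V=A | U=C) = 0.056/0.218 = 0.256881.
P(U=E) = 0.044 + 0.016 + 0.065 + 0.058 + 0.042 = 0.225; P(V=A | U=E) = 0.044/0.225 = 0.195556.
Difference = 0.06133.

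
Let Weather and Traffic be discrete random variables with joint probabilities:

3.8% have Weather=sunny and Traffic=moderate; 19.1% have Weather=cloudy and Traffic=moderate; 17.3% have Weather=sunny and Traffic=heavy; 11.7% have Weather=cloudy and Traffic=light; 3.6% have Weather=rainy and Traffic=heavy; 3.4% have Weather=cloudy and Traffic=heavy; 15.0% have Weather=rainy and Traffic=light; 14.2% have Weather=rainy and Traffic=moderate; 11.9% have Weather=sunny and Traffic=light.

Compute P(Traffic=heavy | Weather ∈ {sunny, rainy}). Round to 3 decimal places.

0.318

P(Weather=sunny) = 0.119 + 0.038 + 0.173 = 0.330.
P(Weather=rainy) = 0.150 + 0.142 + 0.036 = 0.328.
P(Weather ∈ {sunny, rainy}) = 0.330 + 0.328 = 0.658; P(Traffic=heavy, Weather ∈ {sunny, rainy}) = 0.173 + 0.036 = 0.209.
P(Traffic=heavy | Weather ∈ {sunny, rainy}) = 0.209/0.658 = 0.318.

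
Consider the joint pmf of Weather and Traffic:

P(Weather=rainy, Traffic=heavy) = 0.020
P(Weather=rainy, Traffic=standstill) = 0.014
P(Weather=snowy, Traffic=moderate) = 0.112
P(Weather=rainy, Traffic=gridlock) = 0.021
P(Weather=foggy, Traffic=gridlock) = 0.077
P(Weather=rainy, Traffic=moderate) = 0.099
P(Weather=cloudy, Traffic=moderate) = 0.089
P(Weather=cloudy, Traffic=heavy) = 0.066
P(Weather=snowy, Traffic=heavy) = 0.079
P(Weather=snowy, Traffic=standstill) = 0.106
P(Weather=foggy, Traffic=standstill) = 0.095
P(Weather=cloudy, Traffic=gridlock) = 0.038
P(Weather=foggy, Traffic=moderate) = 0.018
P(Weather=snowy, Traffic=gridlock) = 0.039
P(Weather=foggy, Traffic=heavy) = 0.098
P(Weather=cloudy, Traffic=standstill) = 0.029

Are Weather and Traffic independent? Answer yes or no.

no

P(Weather=foggy) = 0.288 and P(Traffic=moderate) = 0.318, so their product is 0.09158, but P(Weather=foggy, Traffic=moderate) = 0.018. Since these differ, Weather and Traffic are not independent.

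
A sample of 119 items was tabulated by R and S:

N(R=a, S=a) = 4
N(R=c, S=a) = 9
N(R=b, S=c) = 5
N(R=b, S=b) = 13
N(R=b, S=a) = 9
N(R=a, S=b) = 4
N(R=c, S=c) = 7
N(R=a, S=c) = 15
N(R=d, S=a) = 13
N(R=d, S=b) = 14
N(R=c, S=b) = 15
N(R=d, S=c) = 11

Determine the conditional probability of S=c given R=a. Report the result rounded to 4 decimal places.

Total with R=a: 4 + 4 + 15 = 23.
P(S=c | R=a) = 15/23 = 0.6522.

0.6522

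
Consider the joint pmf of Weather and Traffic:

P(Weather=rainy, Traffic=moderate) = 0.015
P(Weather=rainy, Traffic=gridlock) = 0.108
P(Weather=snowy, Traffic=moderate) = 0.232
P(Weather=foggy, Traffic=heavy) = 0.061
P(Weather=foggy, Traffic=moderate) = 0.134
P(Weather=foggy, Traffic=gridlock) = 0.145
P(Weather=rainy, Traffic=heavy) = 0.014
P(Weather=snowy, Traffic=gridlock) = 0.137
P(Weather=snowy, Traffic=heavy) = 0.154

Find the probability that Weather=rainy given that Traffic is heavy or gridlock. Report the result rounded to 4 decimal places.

P(Traffic=heavy) = 0.014 + 0.154 + 0.061 = 0.229.
P(Traffic=gridlock) = 0.108 + 0.137 + 0.145 = 0.390.
P(Traffic ∈ {heavy, gridlock}) = 0.229 + 0.390 = 0.619; P(Weather=rainy, Traffic ∈ {heavy, gridlock}) = 0.014 + 0.108 = 0.122.
P(Weather=rainy | Traffic ∈ {heavy, gridlock}) = 0.122/0.619 = 0.1971.

0.1971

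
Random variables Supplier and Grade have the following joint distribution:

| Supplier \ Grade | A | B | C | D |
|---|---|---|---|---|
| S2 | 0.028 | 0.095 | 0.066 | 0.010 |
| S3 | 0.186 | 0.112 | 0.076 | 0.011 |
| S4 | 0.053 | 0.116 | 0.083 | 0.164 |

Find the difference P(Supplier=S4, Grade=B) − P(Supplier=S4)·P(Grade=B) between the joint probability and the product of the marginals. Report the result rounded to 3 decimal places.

-0.018

P(Supplier=S4) = 0.053 + 0.116 + 0.083 + 0.164 = 0.416.
P(Grade=B) = 0.095 + 0.112 + 0.116 = 0.323.
P(Supplier=S4, Grade=B) − P(Supplier=S4)P(Grade=B) = 0.116 − 0.416×0.323 = -0.018.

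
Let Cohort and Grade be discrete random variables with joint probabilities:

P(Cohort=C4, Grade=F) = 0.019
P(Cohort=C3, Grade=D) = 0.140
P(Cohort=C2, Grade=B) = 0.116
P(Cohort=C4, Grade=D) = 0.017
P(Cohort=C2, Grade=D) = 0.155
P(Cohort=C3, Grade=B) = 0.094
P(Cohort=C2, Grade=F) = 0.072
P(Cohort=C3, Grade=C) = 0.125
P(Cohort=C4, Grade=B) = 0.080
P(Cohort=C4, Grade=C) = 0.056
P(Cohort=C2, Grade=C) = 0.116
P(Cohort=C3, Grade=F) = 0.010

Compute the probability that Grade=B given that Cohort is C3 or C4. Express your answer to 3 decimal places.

0.322

P(Cohort=C3) = 0.094 + 0.125 + 0.140 + 0.010 = 0.369.
P(Cohort=C4) = 0.080 + 0.056 + 0.017 + 0.019 = 0.172.
P(Cohort ∈ {C3, C4}) = 0.369 + 0.172 = 0.541; P(Grade=B, Cohort ∈ {C3, C4}) = 0.094 + 0.080 = 0.174.
P(Grade=B | Cohort ∈ {C3, C4}) = 0.174/0.541 = 0.322.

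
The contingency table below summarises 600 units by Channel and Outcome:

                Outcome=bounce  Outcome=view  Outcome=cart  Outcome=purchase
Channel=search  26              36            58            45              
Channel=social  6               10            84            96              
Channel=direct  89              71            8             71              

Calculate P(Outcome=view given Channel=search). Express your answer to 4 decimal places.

Total with Channel=search: 26 + 36 + 58 + 45 = 165.
P(Outcome=view | Channel=search) = 36/165 = 0.2182.

0.2182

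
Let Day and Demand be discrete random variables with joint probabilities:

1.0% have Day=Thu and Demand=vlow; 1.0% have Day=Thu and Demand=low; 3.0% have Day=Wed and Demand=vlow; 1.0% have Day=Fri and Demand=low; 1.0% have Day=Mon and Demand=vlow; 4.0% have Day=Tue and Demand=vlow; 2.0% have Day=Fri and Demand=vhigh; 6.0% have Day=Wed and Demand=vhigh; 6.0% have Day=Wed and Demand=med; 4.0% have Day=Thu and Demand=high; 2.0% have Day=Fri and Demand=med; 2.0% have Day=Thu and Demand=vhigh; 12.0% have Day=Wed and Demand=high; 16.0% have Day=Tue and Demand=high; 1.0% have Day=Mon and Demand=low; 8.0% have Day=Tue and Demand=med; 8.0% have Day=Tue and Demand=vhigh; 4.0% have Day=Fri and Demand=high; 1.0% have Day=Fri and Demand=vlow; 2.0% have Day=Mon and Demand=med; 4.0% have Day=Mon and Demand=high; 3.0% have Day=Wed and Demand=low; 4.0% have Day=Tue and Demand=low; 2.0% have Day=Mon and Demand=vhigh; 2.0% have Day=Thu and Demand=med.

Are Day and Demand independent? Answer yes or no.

Every cell satisfies P(Day,Demand) = P(Day)·P(Demand). For instance P(Day=Wed) = 0.300, P(Demand=vhigh) = 0.200, and 0.300×0.200 = 0.060 matches the joint entry. So Day and Demand are independent.

yes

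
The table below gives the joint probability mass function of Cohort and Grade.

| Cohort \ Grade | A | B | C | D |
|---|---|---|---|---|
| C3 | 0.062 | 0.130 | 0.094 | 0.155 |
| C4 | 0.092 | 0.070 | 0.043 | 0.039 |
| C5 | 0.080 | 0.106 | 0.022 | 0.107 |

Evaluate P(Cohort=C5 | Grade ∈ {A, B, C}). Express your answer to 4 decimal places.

P(Grade=A) = 0.062 + 0.092 + 0.080 = 0.234.
P(Grade=B) = 0.130 + 0.070 + 0.106 = 0.306.
P(Grade=C) = 0.094 + 0.043 + 0.022 = 0.159.
P(Grade ∈ {A, B, C}) = 0.234 + 0.306 + 0.159 = 0.699; P(Cohort=C5, Grade ∈ {A, B, C}) = 0.080 + 0.106 + 0.022 = 0.208.
P(Cohort=C5 | Grade ∈ {A, B, C}) = 0.208/0.699 = 0.2976.

0.2976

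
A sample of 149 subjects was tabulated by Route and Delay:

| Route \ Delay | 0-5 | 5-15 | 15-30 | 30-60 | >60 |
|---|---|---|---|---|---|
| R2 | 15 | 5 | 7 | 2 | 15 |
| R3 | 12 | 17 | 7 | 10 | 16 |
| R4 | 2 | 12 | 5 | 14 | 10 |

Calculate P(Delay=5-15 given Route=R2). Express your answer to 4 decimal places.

Total with Route=R2: 15 + 5 + 7 + 2 + 15 = 44.
P(Delay=5-15 | Route=R2) = 5/44 = 0.1136.

0.1136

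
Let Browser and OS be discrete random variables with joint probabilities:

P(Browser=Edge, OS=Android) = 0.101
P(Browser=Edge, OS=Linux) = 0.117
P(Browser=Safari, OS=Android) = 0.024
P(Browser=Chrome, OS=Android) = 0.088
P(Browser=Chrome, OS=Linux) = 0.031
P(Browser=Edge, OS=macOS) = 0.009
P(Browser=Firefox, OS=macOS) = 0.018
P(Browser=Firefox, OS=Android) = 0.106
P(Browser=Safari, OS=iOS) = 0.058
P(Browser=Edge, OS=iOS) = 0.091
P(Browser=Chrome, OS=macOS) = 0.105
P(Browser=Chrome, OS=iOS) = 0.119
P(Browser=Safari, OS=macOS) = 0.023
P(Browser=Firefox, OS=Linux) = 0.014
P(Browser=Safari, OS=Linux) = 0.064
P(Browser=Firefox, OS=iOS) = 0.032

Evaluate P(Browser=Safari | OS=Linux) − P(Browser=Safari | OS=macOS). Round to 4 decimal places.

P(OS=Linux) = 0.031 + 0.014 + 0.064 + 0.117 = 0.226; P(Browser=Safari | OS=Linux) = 0.064/0.226 = 0.28319.
P(OS=macOS) = 0.105 + 0.018 + 0.023 + 0.009 = 0.155; P(Browser=Safari | OS=macOS) = 0.023/0.155 = 0.14839.
Difference = 0.1348.

0.1348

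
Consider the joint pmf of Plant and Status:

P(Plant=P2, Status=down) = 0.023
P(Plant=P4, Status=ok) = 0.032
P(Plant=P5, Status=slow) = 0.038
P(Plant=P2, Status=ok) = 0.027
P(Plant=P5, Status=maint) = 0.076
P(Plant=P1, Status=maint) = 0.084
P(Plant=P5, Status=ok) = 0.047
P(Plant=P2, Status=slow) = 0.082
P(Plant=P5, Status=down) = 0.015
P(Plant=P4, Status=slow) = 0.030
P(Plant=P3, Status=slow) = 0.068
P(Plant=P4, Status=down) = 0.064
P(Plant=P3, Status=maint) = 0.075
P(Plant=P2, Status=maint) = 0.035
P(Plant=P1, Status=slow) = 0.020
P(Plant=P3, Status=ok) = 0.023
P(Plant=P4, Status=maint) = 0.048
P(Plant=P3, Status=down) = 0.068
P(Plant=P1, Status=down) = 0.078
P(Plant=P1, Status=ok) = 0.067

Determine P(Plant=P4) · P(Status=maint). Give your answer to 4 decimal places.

P(Plant=P4) = 0.032 + 0.030 + 0.064 + 0.048 = 0.174.
P(Status=maint) = 0.084 + 0.035 + 0.075 + 0.048 + 0.076 = 0.318.
Product: 0.174 × 0.318 = 0.0553.

0.0553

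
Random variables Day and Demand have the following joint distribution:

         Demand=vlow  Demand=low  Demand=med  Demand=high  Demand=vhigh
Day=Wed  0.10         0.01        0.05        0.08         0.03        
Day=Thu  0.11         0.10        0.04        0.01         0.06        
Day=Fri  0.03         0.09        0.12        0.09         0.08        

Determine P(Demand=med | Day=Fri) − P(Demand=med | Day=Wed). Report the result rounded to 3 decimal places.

0.107

P(Day=Fri) = 0.03 + 0.09 + 0.12 + 0.09 + 0.08 = 0.41; P(Demand=med | Day=Fri) = 0.12/0.41 = 0.2927.
P(Day=Wed) = 0.10 + 0.01 + 0.05 + 0.08 + 0.03 = 0.27; P(Demand=med | Day=Wed) = 0.05/0.27 = 0.1852.
Difference = 0.107.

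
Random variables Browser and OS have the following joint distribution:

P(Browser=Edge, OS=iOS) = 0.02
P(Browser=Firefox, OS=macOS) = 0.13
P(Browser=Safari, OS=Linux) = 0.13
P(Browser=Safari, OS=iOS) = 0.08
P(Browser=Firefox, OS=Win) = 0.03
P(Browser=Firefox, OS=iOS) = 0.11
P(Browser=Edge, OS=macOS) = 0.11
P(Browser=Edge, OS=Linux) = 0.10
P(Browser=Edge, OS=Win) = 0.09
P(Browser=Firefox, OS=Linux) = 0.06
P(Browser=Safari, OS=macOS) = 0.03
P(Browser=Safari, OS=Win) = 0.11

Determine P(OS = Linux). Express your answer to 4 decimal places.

0.2900

P(OS=Linux) = 0.06 + 0.13 + 0.10 = 0.29.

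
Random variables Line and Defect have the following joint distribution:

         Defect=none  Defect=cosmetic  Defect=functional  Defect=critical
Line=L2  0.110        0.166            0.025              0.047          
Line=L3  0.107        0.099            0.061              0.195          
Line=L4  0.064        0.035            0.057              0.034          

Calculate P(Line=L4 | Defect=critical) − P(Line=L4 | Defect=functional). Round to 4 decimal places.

P(Defect=critical) = 0.047 + 0.195 + 0.034 = 0.276; P(Line=L4 | Defect=critical) = 0.034/0.276 = 0.12319.
P(Defect=functional) = 0.025 + 0.061 + 0.057 = 0.143; P(Line=L4 | Defect=functional) = 0.057/0.143 = 0.39860.
Difference = -0.2754.

-0.2754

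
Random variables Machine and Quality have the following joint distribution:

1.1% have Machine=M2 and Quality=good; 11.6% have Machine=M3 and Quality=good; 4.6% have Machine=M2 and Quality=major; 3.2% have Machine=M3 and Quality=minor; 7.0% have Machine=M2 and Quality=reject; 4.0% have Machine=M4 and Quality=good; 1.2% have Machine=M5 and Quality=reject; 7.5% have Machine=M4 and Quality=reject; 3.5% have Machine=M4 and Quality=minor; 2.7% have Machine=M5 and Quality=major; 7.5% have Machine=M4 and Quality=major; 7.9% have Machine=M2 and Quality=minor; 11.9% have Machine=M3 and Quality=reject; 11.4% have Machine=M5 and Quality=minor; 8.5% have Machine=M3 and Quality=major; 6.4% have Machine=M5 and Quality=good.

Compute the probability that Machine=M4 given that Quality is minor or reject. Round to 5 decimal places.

0.20522

P(Quality=minor) = 0.079 + 0.032 + 0.035 + 0.114 = 0.260.
P(Quality=reject) = 0.070 + 0.119 + 0.075 + 0.012 = 0.276.
P(Quality ∈ {minor, reject}) = 0.260 + 0.276 = 0.536; P(Machine=M4, Quality ∈ {minor, reject}) = 0.035 + 0.075 = 0.110.
P(Machine=M4 | Quality ∈ {minor, reject}) = 0.110/0.536 = 0.20522.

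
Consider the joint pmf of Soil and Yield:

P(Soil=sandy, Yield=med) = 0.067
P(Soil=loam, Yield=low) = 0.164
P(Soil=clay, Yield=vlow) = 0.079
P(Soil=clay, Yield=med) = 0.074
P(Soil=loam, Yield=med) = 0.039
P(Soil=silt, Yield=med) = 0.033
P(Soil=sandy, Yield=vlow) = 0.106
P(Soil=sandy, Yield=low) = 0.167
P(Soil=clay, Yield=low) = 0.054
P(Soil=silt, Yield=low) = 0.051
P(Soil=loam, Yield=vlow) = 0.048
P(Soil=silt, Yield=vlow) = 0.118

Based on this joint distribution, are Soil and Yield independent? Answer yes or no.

no

P(Soil=loam) = 0.251 and P(Yield=low) = 0.436, so their product is 0.10944, but P(Soil=loam, Yield=low) = 0.164. Since these differ, Soil and Yield are not independent.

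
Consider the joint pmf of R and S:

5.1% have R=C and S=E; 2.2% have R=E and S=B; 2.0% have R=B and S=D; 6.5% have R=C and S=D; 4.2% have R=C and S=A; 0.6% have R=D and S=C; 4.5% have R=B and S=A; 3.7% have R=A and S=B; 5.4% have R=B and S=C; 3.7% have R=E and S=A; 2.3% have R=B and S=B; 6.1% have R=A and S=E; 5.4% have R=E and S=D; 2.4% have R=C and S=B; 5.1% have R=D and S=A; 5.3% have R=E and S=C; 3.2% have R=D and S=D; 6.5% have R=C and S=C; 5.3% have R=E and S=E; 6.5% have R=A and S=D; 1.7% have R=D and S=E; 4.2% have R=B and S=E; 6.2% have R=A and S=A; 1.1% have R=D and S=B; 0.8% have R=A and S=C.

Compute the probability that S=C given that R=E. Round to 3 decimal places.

0.242

P(R=E) = 0.037 + 0.022 + 0.053 + 0.054 + 0.053 = 0.219.
P(S=C | R=E) = 0.053/0.219 = 0.242.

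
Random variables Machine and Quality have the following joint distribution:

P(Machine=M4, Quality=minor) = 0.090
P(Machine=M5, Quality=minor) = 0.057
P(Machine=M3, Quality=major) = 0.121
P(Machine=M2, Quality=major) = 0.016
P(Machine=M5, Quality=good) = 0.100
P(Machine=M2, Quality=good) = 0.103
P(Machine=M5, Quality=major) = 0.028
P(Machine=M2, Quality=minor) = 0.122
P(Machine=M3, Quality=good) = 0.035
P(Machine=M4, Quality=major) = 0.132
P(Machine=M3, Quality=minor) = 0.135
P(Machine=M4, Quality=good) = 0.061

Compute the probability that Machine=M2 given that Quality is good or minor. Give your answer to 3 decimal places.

P(Quality=good) = 0.103 + 0.035 + 0.061 + 0.100 = 0.299.
P(Quality=minor) = 0.122 + 0.135 + 0.090 + 0.057 = 0.404.
P(Quality ∈ {good, minor}) = 0.299 + 0.404 = 0.703; P(Machine=M2, Quality ∈ {good, minor}) = 0.103 + 0.122 = 0.225.
P(Machine=M2 | Quality ∈ {good, minor}) = 0.225/0.703 = 0.320.

0.320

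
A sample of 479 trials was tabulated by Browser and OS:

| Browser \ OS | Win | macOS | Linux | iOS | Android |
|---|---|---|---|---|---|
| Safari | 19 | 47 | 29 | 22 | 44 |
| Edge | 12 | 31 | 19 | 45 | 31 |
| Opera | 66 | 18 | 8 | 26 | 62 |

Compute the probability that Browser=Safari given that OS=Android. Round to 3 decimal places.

0.321

Total with OS=Android: 44 + 31 + 62 = 137.
P(Browser=Safari | OS=Android) = 44/137 = 0.321.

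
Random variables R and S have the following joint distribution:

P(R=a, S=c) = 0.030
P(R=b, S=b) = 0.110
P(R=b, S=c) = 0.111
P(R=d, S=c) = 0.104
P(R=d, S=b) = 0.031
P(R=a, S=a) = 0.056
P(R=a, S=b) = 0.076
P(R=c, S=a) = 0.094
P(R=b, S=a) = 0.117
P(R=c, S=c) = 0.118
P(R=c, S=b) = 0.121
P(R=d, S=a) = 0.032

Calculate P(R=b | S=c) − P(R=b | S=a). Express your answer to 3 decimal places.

P(S=c) = 0.030 + 0.111 + 0.118 + 0.104 = 0.363; P(R=b | S=c) = 0.111/0.363 = 0.3058.
P(S=a) = 0.056 + 0.117 + 0.094 + 0.032 = 0.299; P(R=b | S=a) = 0.117/0.299 = 0.3913.
Difference = -0.086.

-0.086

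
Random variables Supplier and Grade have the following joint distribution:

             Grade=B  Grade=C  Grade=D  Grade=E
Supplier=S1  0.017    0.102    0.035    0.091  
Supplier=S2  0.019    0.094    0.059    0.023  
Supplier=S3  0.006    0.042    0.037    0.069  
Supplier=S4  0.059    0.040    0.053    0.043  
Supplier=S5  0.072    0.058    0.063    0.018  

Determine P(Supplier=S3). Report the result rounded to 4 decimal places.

0.1540

P(Supplier=S3) = 0.006 + 0.042 + 0.037 + 0.069 = 0.154.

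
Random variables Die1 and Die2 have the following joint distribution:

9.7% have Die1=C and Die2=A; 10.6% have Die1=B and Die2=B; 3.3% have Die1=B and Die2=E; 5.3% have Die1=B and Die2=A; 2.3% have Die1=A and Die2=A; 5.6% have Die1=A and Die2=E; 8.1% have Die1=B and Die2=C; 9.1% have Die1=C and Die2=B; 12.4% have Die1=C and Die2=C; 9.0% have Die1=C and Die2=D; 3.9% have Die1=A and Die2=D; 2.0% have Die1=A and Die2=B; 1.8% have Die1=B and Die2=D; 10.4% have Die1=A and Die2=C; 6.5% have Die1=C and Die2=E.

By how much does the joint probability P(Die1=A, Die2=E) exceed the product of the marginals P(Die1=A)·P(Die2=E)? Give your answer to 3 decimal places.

P(Die1=A) = 0.023 + 0.020 + 0.104 + 0.039 + 0.056 = 0.242.
P(Die2=E) = 0.056 + 0.033 + 0.065 = 0.154.
P(Die1=A, Die2=E) − P(Die1=A)P(Die2=E) = 0.056 − 0.242×0.154 = 0.019.

0.019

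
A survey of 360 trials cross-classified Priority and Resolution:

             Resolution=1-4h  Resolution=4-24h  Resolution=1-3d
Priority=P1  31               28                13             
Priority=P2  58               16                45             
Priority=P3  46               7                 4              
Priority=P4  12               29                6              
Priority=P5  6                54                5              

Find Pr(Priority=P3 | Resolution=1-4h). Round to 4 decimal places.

0.3007

Total with Resolution=1-4h: 31 + 58 + 46 + 12 + 6 = 153.
P(Priority=P3 | Resolution=1-4h) = 46/153 = 0.3007.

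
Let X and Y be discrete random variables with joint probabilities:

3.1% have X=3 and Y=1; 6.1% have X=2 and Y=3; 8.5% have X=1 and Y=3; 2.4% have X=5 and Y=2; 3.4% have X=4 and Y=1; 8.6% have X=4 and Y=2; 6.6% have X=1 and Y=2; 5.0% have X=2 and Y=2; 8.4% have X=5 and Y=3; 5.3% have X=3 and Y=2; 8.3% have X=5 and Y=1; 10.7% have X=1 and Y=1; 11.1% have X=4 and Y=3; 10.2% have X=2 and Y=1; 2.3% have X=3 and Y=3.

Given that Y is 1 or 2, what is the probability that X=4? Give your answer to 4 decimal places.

P(Y=1) = 0.107 + 0.102 + 0.031 + 0.034 + 0.083 = 0.357.
P(Y=2) = 0.066 + 0.050 + 0.053 + 0.086 + 0.024 = 0.279.
P(Y ∈ {1, 2}) = 0.357 + 0.279 = 0.636; P(X=4, Y ∈ {1, 2}) = 0.034 + 0.086 = 0.120.
P(X=4 | Y ∈ {1, 2}) = 0.120/0.636 = 0.1887.

0.1887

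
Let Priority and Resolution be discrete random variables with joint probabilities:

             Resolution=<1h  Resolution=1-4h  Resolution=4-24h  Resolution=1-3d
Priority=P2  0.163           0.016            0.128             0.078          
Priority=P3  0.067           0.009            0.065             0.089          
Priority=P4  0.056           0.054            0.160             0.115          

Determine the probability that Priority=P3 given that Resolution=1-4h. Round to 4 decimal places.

P(Resolution=1-4h) = 0.016 + 0.009 + 0.054 = 0.079.
P(Priority=P3 | Resolution=1-4h) = 0.009/0.079 = 0.1139.

0.1139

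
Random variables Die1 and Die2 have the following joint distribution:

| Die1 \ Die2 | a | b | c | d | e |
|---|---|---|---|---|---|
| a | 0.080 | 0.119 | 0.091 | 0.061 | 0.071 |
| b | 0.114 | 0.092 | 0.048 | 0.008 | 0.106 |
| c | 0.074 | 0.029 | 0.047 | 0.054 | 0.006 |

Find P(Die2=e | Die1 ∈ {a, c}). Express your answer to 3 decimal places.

0.122

P(Die1=a) = 0.080 + 0.119 + 0.091 + 0.061 + 0.071 = 0.422.
P(Die1=c) = 0.074 + 0.029 + 0.047 + 0.054 + 0.006 = 0.210.
P(Die1 ∈ {a, c}) = 0.422 + 0.210 = 0.632; P(Die2=e, Die1 ∈ {a, c}) = 0.071 + 0.006 = 0.077.
P(Die2=e | Die1 ∈ {a, c}) = 0.077/0.632 = 0.122.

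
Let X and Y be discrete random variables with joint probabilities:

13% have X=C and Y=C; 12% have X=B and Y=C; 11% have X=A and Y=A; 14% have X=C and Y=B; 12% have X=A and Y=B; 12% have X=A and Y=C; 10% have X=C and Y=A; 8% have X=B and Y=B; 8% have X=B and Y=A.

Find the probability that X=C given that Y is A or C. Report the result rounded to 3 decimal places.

0.348

P(Y=A) = 0.11 + 0.08 + 0.10 = 0.29.
P(Y=C) = 0.12 + 0.12 + 0.13 = 0.37.
P(Y ∈ {A, C}) = 0.29 + 0.37 = 0.66; P(X=C, Y ∈ {A, C}) = 0.10 + 0.13 = 0.23.
P(X=C | Y ∈ {A, C}) = 0.23/0.66 = 0.348.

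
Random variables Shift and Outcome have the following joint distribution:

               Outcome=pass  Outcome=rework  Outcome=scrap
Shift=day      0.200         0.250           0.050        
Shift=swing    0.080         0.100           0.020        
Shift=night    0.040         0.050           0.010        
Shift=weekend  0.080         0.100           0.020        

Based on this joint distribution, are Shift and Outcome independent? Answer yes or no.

Every cell satisfies P(Shift,Outcome) = P(Shift)·P(Outcome). For instance P(Shift=day) = 0.500, P(Outcome=rework) = 0.500, and 0.500×0.500 = 0.250 matches the joint entry. So Shift and Outcome are independent.

yes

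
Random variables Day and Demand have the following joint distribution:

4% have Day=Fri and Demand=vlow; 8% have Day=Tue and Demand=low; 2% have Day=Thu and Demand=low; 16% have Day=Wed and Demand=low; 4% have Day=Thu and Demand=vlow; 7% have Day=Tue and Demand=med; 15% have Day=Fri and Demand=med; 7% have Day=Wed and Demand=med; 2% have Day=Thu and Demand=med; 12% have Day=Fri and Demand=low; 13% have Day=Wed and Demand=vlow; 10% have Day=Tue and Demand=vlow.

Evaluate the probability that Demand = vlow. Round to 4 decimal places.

0.3100

P(Demand=vlow) = 0.10 + 0.13 + 0.04 + 0.04 = 0.31.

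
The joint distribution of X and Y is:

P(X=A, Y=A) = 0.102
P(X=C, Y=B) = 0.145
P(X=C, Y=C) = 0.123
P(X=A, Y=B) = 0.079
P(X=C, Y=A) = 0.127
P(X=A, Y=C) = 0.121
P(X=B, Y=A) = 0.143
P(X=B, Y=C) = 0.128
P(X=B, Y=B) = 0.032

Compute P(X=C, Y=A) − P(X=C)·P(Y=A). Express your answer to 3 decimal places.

-0.020

P(X=C) = 0.127 + 0.145 + 0.123 = 0.395.
P(Y=A) = 0.102 + 0.143 + 0.127 = 0.372.
P(X=C, Y=A) − P(X=C)P(Y=A) = 0.127 − 0.395×0.372 = -0.020.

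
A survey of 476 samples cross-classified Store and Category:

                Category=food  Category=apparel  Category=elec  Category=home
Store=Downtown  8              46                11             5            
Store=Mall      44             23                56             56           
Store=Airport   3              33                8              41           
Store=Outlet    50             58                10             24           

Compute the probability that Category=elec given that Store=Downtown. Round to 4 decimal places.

Total with Store=Downtown: 8 + 46 + 11 + 5 = 70.
P(Category=elec | Store=Downtown) = 11/70 = 0.1571.

0.1571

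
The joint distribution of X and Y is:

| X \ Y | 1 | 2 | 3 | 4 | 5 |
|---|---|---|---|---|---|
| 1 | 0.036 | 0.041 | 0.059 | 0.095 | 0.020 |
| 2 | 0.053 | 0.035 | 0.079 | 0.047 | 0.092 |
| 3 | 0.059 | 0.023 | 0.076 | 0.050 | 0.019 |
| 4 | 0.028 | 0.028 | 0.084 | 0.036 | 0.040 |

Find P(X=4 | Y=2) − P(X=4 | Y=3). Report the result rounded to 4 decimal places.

-0.0614

P(Y=2) = 0.041 + 0.035 + 0.023 + 0.028 = 0.127; P(X=4 | Y=2) = 0.028/0.127 = 0.22047.
P(Y=3) = 0.059 + 0.079 + 0.076 + 0.084 = 0.298; P(X=4 | Y=3) = 0.084/0.298 = 0.28188.
Difference = -0.0614.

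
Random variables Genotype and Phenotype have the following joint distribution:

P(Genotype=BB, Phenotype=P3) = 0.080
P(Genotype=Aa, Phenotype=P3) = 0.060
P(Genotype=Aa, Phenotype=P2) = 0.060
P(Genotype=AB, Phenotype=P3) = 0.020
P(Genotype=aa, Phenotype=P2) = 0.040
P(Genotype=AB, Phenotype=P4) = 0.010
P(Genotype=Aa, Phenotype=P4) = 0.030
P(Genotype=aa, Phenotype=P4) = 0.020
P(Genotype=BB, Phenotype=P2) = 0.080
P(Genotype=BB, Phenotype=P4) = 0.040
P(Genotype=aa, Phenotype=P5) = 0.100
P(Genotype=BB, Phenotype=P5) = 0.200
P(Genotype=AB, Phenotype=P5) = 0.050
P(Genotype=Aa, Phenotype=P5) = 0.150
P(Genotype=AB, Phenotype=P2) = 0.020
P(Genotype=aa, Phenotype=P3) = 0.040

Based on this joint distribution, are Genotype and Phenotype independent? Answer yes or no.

Every cell satisfies P(Genotype,Phenotype) = P(Genotype)·P(Phenotype). For instance P(Genotype=BB) = 0.400, P(Phenotype=P3) = 0.200, and 0.400×0.200 = 0.080 matches the joint entry. So Genotype and Phenotype are independent.

yes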